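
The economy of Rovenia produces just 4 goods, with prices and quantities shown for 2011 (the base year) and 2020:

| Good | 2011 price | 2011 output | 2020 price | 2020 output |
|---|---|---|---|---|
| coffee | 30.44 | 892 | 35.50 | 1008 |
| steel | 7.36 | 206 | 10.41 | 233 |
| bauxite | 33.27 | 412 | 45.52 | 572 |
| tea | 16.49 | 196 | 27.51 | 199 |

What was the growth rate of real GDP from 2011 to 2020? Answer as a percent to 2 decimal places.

19.96%

Real GDP 2011 = Nominal GDP 2011 = 30.44·892 + 7.36·206 + 33.27·412 + 16.49·196 = 45607.92.
Real GDP 2020 (at 2011 prices) = 30.44·1008 + 7.36·233 + 33.27·572 + 16.49·199 = 54710.35.
Real growth = 54710.35/45607.92 − 1 = 0.1996.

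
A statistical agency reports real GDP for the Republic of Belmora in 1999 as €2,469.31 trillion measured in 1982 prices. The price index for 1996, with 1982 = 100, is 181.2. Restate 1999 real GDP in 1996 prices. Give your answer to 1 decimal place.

€4,474.4 trillion

Real GDP in 1996 prices = Real GDP in 1982 prices × (P_1996/P_1982) = 2469.31 × 1.812 = 4474.39.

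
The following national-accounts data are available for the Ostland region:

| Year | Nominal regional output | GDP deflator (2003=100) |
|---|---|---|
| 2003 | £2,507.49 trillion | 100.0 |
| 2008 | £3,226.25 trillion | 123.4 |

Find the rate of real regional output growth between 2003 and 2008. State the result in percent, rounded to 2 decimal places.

Deflate each year: 2003 → 2507.49/1.000 = 2507.49; 2008 → 3226.25/1.234 = 2614.47.
So real regional output changed by 2614.47/2507.49 − 1 = 0.0427, i.e. 4.27%.

4.27%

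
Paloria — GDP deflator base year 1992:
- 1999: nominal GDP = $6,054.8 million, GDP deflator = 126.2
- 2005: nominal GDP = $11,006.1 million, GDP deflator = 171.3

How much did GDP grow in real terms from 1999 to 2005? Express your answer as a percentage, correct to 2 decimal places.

Real GDP 1999 = 6054.8 / 1.262 = 4797.78.
Real GDP 2005 = 11006.1 / 1.713 = 6425.04.
Real growth = 6425.04 / 4797.78 − 1 = 0.3392.

33.92%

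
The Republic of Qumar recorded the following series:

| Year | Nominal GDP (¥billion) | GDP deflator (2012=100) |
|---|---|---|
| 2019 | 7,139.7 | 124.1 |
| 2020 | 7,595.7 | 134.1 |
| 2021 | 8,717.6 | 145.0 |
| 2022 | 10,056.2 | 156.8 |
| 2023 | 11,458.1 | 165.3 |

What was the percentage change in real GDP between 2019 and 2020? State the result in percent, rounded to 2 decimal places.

Real GDP 2019 = 7139.7/1.241 = 5753.18.
Real GDP 2020 = 7595.7/1.341 = 5664.21.
Change = 5664.21/5753.18 − 1 = -0.0155.

-1.55%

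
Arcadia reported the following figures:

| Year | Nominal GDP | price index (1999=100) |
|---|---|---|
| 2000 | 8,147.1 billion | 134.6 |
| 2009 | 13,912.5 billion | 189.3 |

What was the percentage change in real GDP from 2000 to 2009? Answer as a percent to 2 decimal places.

21.42%

Real GDP 2000 = 8147.1 / 1.346 = 6052.82.
Real GDP 2009 = 13912.5 / 1.893 = 7349.45.
Real growth = 7349.45 / 6052.82 − 1 = 0.2142.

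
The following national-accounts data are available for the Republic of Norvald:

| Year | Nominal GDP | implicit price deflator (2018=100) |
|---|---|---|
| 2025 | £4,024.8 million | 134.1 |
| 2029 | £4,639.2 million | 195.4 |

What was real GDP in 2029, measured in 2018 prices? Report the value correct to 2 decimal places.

Real GDP = Nominal / (implicit price deflator/100) = 4639.2 / 1.954 = 2374.21.

£2,374.21 million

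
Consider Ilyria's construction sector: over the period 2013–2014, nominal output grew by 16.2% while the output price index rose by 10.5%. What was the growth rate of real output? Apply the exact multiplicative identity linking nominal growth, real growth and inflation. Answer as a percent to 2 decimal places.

5.16%

(1 + g_nom) = (1 + g_real)(1 + π), so g_real = 1.1620 / 1.1050 − 1 = 0.05158.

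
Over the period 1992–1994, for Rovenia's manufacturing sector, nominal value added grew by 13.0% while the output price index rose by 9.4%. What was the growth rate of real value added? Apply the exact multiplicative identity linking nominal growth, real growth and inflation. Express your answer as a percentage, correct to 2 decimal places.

(1 + g_nom) = (1 + g_real)(1 + π), so g_real = 1.1300 / 1.0940 − 1 = 0.03291.

3.29%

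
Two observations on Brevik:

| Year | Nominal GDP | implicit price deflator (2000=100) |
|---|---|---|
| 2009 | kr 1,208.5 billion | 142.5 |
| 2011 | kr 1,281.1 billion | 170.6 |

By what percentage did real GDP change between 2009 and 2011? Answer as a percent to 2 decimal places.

-11.45%

Deflate each year: 2009 → 1208.5/1.425 = 848.07; 2011 → 1281.1/1.706 = 750.94.
So real GDP changed by 750.94/848.07 − 1 = -0.1145, i.e. -11.45%.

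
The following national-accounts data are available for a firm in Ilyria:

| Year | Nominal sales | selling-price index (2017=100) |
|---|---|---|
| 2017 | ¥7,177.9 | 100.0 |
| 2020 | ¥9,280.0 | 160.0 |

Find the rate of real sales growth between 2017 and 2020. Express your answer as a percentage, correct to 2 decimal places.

Real sales 2017 = 7177.9 / 1.000 = 7177.90.
Real sales 2020 = 9280.0 / 1.600 = 5800.00.
Real growth = 5800.00 / 7177.90 − 1 = -0.1920.

-19.20%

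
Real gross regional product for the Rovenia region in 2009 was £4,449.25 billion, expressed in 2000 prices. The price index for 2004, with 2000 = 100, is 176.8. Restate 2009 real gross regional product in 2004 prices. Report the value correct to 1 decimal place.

Real gross regional product in 2004 prices = Real gross regional product in 2000 prices × (P_2004/P_2000) = 4449.25 × 1.768 = 7866.27.

£7,866.3 billion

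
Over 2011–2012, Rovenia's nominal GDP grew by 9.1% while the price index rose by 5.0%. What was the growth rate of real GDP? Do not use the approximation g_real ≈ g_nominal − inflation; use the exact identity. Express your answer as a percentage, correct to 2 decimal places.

3.90%

(1 + g_nom) = (1 + g_real)(1 + π), so g_real = 1.0910 / 1.0500 − 1 = 0.03905.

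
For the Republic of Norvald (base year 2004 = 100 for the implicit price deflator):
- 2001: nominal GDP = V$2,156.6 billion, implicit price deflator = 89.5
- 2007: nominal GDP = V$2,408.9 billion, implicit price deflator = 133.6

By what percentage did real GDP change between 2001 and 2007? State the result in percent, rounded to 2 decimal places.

-25.17%

Real GDP 2001 = 2156.6 / 0.895 = 2409.61.
Real GDP 2007 = 2408.9 / 1.336 = 1803.07.
Real growth = 1803.07 / 2409.61 − 1 = -0.2517.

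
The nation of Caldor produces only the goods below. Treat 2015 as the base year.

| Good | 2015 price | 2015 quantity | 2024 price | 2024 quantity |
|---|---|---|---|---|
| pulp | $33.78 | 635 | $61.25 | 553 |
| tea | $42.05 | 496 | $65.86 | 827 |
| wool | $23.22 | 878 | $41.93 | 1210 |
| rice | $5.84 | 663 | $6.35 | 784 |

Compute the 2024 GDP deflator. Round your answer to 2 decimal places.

Nominal GDP 2024 = 61.25·553 + 65.86·827 + 41.93·1210 + 6.35·784 = 144051.17.
Real GDP 2024 (at 2015 prices) = 33.78·553 + 42.05·827 + 23.22·1210 + 5.84·784 = 86130.45.
Deflator = Nominal/Real × 100 = 144051.17/86130.45 × 100 = 167.248.

167.25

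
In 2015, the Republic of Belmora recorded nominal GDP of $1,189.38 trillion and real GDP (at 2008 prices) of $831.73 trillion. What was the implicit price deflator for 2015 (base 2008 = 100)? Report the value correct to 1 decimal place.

143.0

implicit price deflator = (Nominal / Real) × 100 = 1189.38 / 831.73 × 100 = 143.00.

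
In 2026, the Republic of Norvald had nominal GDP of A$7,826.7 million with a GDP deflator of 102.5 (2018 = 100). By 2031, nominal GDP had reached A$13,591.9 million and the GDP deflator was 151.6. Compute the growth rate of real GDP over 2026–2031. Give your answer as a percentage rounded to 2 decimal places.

17.42%

Deflate each year: 2026 → 7826.7/1.025 = 7635.80; 2031 → 13591.9/1.516 = 8965.63.
So real GDP changed by 8965.63/7635.80 − 1 = 0.1742, i.e. 17.42%.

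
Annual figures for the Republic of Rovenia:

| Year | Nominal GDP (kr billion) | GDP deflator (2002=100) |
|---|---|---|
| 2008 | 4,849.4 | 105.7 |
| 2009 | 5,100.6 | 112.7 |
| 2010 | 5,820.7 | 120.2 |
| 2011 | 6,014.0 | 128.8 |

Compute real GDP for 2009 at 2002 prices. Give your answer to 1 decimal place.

kr 4,525.8 billion

Real GDP 2009 = 5100.6 / 1.127 = 4525.82.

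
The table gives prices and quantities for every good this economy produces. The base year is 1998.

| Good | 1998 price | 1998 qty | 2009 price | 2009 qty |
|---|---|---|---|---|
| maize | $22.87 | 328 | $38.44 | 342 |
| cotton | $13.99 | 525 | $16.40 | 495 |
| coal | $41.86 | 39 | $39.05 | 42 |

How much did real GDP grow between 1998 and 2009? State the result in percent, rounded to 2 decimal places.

Real GDP 1998 = Nominal GDP 1998 = 22.87·328 + 13.99·525 + 41.86·39 = 16478.65.
Real GDP 2009 (at 1998 prices) = 22.87·342 + 13.99·495 + 41.86·42 = 16504.71.
Real growth = 16504.71/16478.65 − 1 = 0.0016.

0.16%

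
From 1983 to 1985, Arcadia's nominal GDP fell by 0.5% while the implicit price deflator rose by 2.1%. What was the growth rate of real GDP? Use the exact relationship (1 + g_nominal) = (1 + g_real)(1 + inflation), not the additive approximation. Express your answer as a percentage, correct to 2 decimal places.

(1 + g_nom) = (1 + g_real)(1 + π), so g_real = 0.9950 / 1.0210 − 1 = -0.02547.

-2.55%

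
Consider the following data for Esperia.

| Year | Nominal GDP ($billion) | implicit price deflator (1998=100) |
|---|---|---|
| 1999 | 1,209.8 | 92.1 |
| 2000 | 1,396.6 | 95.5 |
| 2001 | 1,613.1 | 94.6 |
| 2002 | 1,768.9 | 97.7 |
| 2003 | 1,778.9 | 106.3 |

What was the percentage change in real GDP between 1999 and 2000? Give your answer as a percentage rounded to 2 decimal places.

11.33%

Real GDP 1999 = 1209.8/0.921 = 1313.57.
Real GDP 2000 = 1396.6/0.955 = 1462.41.
Change = 1462.41/1313.57 − 1 = 0.1133.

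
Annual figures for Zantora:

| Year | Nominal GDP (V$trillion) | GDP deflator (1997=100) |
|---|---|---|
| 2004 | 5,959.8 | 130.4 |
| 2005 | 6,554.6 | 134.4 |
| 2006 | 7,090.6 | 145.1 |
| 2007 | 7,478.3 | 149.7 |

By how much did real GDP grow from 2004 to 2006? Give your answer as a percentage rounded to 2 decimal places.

Real GDP 2004 = 5959.8/1.304 = 4570.40.
Real GDP 2006 = 7090.6/1.451 = 4886.70.
Change = 4886.70/4570.40 − 1 = 0.0692.

6.92%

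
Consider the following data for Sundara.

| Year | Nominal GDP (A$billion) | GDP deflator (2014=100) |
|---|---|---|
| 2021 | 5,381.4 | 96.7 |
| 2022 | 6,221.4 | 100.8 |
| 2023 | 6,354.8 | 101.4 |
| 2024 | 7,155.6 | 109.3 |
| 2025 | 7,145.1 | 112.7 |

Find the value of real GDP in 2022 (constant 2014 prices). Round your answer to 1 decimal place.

Real GDP 2022 = 6221.4 / 1.008 = 6172.02.

A$6,172.0 billion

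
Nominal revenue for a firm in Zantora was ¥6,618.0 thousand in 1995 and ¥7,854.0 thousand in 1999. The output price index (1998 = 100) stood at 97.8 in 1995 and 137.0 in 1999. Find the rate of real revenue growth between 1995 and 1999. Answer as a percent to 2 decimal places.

-15.28%

Real revenue 1995 = 6618.0 / 0.978 = 6766.87.
Real revenue 1999 = 7854.0 / 1.370 = 5732.85.
Real growth = 5732.85 / 6766.87 − 1 = -0.1528.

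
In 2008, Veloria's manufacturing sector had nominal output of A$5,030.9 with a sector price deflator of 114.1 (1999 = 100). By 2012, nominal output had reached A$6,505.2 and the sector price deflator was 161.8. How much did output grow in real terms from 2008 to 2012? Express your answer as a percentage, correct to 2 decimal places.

Deflate each year: 2008 → 5030.9/1.141 = 4409.20; 2012 → 6505.2/1.618 = 4020.52.
So real output changed by 4020.52/4409.20 − 1 = -0.0882, i.e. -8.82%.

-8.82%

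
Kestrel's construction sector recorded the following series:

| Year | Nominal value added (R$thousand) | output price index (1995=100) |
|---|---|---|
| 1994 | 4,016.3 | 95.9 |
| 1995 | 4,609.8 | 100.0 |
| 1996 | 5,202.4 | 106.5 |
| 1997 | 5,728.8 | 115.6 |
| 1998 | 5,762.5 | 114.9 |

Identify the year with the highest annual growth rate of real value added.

1995: real = 4609.8/1.000 = 4609.80; growth vs 1994 (4188.01) = 10.07%.
1996: real = 5202.4/1.065 = 4884.88; growth vs 1995 (4609.80) = 5.97%.
1997: real = 5728.8/1.156 = 4955.71; growth vs 1996 (4884.88) = 1.45%.
1998: real = 5762.5/1.149 = 5015.23; growth vs 1997 (4955.71) = 1.20%.

1995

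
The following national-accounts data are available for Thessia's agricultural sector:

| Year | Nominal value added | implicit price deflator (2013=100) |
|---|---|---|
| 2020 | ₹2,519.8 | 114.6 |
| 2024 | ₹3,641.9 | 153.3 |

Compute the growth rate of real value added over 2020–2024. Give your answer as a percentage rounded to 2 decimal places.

8.04%

Deflate each year: 2020 → 2519.8/1.146 = 2198.78; 2024 → 3641.9/1.533 = 2375.67.
So real value added changed by 2375.67/2198.78 − 1 = 0.0804, i.e. 8.04%.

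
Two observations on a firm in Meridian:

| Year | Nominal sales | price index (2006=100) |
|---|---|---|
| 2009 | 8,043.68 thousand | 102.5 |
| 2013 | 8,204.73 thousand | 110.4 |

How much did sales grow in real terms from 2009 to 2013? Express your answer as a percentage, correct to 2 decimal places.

Real sales 2009 = 8043.68 / 1.025 = 7847.49.
Real sales 2013 = 8204.73 / 1.104 = 7431.82.
Real growth = 7431.82 / 7847.49 − 1 = -0.0530.

-5.30%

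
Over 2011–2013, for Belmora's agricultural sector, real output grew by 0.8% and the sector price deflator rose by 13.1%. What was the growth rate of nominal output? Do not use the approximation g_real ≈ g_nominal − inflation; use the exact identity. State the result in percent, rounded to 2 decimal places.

(1 + g_nom) = (1 + g_real)(1 + π) = 1.0080 × 1.1310 = 1.14005.

14.00%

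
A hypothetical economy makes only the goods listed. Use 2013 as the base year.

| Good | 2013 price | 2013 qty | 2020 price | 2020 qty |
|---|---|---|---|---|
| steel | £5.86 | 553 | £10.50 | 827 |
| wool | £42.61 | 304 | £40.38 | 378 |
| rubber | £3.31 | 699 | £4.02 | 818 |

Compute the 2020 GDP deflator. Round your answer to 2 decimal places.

115.11

Nominal GDP 2020 = 10.50·827 + 40.38·378 + 4.02·818 = 27235.50.
Real GDP 2020 (at 2013 prices) = 5.86·827 + 42.61·378 + 3.31·818 = 23660.38.
Deflator = Nominal/Real × 100 = 27235.50/23660.38 × 100 = 115.110.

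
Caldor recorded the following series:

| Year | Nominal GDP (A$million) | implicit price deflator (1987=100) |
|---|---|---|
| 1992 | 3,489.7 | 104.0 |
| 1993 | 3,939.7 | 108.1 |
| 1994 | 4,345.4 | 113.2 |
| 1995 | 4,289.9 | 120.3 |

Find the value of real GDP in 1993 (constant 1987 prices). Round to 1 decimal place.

Real GDP 1993 = 3939.7 / 1.081 = 3644.50.

A$3,644.5 million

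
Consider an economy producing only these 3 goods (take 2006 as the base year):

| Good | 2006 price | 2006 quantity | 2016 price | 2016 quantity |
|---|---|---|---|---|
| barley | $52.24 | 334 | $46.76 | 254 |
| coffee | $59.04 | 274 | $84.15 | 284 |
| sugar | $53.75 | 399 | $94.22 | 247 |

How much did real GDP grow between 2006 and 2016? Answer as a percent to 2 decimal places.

-21.35%

Real GDP 2006 = Nominal GDP 2006 = 52.24·334 + 59.04·274 + 53.75·399 = 55071.37.
Real GDP 2016 (at 2006 prices) = 52.24·254 + 59.04·284 + 53.75·247 = 43312.57.
Real growth = 43312.57/55071.37 − 1 = -0.2135.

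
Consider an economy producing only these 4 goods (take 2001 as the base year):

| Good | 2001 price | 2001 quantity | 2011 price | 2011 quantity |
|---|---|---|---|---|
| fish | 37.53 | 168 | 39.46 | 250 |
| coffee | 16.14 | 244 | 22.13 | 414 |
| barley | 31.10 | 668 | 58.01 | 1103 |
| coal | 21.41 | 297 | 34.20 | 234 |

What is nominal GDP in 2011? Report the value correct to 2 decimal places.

91014.65

Nominal GDP 2011 = Σ (p_2011 × q_2011) = 39.46·250 + 22.13·414 + 58.01·1103 + 34.20·234 = 91014.65.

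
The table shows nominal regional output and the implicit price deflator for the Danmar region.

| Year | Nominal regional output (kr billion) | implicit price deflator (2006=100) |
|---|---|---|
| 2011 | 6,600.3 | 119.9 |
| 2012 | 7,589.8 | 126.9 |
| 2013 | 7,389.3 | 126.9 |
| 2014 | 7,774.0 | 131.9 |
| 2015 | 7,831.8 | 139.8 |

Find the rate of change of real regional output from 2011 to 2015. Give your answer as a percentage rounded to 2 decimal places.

Real regional output 2011 = 6600.3/1.199 = 5504.84.
Real regional output 2015 = 7831.8/1.398 = 5602.15.
Change = 5602.15/5504.84 − 1 = 0.0177.

1.77%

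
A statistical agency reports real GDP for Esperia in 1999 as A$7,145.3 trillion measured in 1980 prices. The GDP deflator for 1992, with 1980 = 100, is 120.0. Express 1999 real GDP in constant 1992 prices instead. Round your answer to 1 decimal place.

Real GDP in 1992 prices = Real GDP in 1980 prices × (P_1992/P_1980) = 7145.3 × 1.200 = 8574.36.

A$8,574.4 trillion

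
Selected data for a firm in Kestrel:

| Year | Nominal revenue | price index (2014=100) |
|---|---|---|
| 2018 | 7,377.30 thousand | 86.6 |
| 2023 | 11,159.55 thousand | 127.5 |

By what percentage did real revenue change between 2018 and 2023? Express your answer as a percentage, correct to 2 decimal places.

Deflate each year: 2018 → 7377.30/0.866 = 8518.82; 2023 → 11159.55/1.275 = 8752.59.
So real revenue changed by 8752.59/8518.82 − 1 = 0.0274, i.e. 2.74%.

2.74%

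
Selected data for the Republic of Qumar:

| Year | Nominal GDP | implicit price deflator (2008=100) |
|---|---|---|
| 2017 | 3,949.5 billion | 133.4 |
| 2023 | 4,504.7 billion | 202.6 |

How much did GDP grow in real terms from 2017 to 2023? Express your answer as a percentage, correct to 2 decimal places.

Deflate each year: 2017 → 3949.5/1.334 = 2960.64; 2023 → 4504.7/2.026 = 2223.45.
So real GDP changed by 2223.45/2960.64 − 1 = -0.2490, i.e. -24.90%.

-24.90%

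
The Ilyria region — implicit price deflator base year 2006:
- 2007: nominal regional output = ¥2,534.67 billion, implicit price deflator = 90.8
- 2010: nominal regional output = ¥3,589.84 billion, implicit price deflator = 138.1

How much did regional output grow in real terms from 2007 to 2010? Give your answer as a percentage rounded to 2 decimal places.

Deflate each year: 2007 → 2534.67/0.908 = 2791.49; 2010 → 3589.84/1.381 = 2599.45.
So real regional output changed by 2599.45/2791.49 − 1 = -0.0688, i.e. -6.88%.

-6.88%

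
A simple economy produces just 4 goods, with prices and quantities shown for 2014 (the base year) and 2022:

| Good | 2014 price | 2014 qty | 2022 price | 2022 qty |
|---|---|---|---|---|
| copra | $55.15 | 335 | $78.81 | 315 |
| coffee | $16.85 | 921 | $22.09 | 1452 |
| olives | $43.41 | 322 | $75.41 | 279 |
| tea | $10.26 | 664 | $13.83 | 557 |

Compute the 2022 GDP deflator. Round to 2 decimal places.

143.54

Nominal GDP 2022 = 78.81·315 + 22.09·1452 + 75.41·279 + 13.83·557 = 85642.53.
Real GDP 2022 (at 2014 prices) = 55.15·315 + 16.85·1452 + 43.41·279 + 10.26·557 = 59664.66.
Deflator = Nominal/Real × 100 = 85642.53/59664.66 × 100 = 143.540.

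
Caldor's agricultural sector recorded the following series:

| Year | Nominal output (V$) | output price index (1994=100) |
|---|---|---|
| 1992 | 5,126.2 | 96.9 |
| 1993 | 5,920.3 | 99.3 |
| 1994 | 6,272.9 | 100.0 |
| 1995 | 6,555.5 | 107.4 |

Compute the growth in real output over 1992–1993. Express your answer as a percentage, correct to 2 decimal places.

Real output 1992 = 5126.2/0.969 = 5290.20.
Real output 1993 = 5920.3/0.993 = 5962.03.
Change = 5962.03/5290.20 − 1 = 0.1270.

12.70%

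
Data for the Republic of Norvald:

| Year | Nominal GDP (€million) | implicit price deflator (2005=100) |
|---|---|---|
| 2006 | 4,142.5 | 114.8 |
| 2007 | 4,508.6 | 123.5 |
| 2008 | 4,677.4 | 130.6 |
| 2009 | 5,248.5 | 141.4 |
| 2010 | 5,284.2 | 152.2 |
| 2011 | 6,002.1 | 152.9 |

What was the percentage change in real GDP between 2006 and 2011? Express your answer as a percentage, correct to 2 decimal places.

8.79%

Real GDP 2006 = 4142.5/1.148 = 3608.45.
Real GDP 2011 = 6002.1/1.529 = 3925.51.
Change = 3925.51/3608.45 − 1 = 0.0879.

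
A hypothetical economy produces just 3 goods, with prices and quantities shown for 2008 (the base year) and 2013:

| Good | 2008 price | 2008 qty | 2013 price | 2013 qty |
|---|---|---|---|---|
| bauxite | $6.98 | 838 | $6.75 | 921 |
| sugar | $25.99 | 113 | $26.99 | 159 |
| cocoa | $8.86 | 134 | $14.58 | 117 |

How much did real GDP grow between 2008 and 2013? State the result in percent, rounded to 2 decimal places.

16.29%

Real GDP 2008 = Nominal GDP 2008 = 6.98·838 + 25.99·113 + 8.86·134 = 9973.35.
Real GDP 2013 (at 2008 prices) = 6.98·921 + 25.99·159 + 8.86·117 = 11597.61.
Real growth = 11597.61/9973.35 − 1 = 0.1629.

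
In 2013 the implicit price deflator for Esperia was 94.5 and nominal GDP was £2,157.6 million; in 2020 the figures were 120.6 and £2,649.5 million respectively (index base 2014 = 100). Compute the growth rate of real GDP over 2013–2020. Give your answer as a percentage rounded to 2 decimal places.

-3.78%

Deflate each year: 2013 → 2157.6/0.945 = 2283.17; 2020 → 2649.5/1.206 = 2196.93.
So real GDP changed by 2196.93/2283.17 − 1 = -0.0378, i.e. -3.78%.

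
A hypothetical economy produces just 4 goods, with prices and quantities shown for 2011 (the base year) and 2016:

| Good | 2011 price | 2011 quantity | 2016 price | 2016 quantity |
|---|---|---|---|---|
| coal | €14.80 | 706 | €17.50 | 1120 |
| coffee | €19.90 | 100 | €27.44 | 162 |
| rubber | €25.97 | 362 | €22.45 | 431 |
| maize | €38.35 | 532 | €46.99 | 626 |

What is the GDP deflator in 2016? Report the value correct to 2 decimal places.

Nominal GDP 2016 = 17.50·1120 + 27.44·162 + 22.45·431 + 46.99·626 = 63136.97.
Real GDP 2016 (at 2011 prices) = 14.80·1120 + 19.90·162 + 25.97·431 + 38.35·626 = 54999.97.
Deflator = Nominal/Real × 100 = 63136.97/54999.97 × 100 = 114.795.

114.79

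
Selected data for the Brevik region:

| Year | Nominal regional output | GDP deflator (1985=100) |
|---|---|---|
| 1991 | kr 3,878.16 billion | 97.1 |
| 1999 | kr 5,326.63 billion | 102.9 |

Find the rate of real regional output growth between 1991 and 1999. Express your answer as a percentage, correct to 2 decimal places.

29.61%

Deflate each year: 1991 → 3878.16/0.971 = 3993.99; 1999 → 5326.63/1.029 = 5176.51.
So real regional output changed by 5176.51/3993.99 − 1 = 0.2961, i.e. 29.61%.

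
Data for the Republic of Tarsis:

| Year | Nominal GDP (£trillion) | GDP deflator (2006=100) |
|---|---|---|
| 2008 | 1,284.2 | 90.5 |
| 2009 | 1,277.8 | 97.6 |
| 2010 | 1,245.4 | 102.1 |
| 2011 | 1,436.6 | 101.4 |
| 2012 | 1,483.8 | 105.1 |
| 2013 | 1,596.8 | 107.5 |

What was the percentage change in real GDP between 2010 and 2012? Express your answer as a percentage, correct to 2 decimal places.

15.74%

Real GDP 2010 = 1245.4/1.021 = 1219.78.
Real GDP 2012 = 1483.8/1.051 = 1411.80.
Change = 1411.80/1219.78 − 1 = 0.1574.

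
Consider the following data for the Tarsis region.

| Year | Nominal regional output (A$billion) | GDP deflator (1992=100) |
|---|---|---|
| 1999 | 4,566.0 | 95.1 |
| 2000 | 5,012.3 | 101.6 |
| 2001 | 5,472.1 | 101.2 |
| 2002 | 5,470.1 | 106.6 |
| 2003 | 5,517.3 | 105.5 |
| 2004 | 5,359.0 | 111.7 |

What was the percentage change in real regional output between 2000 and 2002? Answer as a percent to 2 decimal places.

4.01%

Real regional output 2000 = 5012.3/1.016 = 4933.37.
Real regional output 2002 = 5470.1/1.066 = 5131.43.
Change = 5131.43/4933.37 − 1 = 0.0401.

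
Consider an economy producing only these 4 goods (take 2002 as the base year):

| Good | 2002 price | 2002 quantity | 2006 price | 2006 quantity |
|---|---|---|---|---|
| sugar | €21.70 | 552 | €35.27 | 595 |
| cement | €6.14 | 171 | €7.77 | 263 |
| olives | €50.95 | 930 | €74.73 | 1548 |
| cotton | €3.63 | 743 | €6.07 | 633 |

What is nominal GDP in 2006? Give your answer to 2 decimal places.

Nominal GDP 2006 = Σ (p_2006 × q_2006) = 35.27·595 + 7.77·263 + 74.73·1548 + 6.07·633 = 142553.51.

€142553.51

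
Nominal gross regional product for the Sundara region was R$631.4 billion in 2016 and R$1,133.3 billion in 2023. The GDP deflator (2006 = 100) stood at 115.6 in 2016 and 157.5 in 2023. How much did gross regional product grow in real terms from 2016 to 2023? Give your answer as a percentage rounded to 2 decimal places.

Real gross regional product 2016 = 631.4 / 1.156 = 546.19.
Real gross regional product 2023 = 1133.3 / 1.575 = 719.56.
Real growth = 719.56 / 546.19 − 1 = 0.3174.

31.74%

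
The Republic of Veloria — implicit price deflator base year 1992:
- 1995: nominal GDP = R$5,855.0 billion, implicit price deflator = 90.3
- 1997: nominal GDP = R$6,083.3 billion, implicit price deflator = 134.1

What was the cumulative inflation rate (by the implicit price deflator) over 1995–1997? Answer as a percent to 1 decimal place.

48.5%

Price-level change = 134.1 / 90.3 − 1 = 0.4850.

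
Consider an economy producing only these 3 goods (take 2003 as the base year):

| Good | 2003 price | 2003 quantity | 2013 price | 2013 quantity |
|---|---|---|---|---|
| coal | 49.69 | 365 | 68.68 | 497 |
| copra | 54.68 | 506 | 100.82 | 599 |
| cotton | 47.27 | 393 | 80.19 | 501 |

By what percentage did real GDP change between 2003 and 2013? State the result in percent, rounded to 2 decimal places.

Real GDP 2003 = Nominal GDP 2003 = 49.69·365 + 54.68·506 + 47.27·393 = 64382.04.
Real GDP 2013 (at 2003 prices) = 49.69·497 + 54.68·599 + 47.27·501 = 81131.52.
Real growth = 81131.52/64382.04 − 1 = 0.2602.

26.02%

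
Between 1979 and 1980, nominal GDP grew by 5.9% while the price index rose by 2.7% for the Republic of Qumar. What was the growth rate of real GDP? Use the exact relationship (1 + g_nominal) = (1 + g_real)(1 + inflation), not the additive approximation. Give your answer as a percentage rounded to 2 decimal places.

(1 + g_nom) = (1 + g_real)(1 + π), so g_real = 1.0590 / 1.0270 − 1 = 0.03116.

3.12%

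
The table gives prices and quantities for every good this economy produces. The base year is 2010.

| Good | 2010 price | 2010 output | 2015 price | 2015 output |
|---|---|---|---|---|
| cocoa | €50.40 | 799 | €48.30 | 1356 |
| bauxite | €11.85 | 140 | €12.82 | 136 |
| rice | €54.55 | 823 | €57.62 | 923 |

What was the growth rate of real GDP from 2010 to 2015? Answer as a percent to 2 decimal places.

Real GDP 2010 = Nominal GDP 2010 = 50.40·799 + 11.85·140 + 54.55·823 = 86823.25.
Real GDP 2015 (at 2010 prices) = 50.40·1356 + 11.85·136 + 54.55·923 = 120303.65.
Real growth = 120303.65/86823.25 − 1 = 0.3856.

38.56%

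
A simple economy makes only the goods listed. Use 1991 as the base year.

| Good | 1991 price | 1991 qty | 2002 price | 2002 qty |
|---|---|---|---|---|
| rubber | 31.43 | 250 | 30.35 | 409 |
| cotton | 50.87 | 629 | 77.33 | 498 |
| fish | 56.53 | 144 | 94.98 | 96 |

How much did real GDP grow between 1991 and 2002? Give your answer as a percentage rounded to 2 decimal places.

-9.13%

Real GDP 1991 = Nominal GDP 1991 = 31.43·250 + 50.87·629 + 56.53·144 = 47995.05.
Real GDP 2002 (at 1991 prices) = 31.43·409 + 50.87·498 + 56.53·96 = 43615.01.
Real growth = 43615.01/47995.05 − 1 = -0.0913.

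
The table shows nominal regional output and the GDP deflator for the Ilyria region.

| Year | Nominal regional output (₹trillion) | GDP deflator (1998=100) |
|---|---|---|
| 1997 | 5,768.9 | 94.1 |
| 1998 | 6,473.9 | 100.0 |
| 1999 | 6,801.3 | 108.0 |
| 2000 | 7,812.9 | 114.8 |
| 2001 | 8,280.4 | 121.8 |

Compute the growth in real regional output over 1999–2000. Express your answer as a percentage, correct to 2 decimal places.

Real regional output 1999 = 6801.3/1.080 = 6297.50.
Real regional output 2000 = 7812.9/1.148 = 6805.66.
Change = 6805.66/6297.50 − 1 = 0.0807.

8.07%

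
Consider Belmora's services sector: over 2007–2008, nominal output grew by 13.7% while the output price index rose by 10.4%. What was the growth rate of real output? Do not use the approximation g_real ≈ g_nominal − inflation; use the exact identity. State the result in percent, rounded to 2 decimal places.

(1 + g_nom) = (1 + g_real)(1 + π), so g_real = 1.1370 / 1.1040 − 1 = 0.02989.

2.99%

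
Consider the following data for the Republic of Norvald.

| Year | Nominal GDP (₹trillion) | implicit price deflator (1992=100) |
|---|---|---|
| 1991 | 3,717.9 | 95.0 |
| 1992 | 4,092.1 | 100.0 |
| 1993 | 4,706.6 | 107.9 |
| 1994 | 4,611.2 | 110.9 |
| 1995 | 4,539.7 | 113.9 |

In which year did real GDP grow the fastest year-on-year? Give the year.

1992: real = 4092.1/1.000 = 4092.10; growth vs 1991 (3913.58) = 4.56%.
1993: real = 4706.6/1.079 = 4362.00; growth vs 1992 (4092.10) = 6.60%.
1994: real = 4611.2/1.109 = 4157.98; growth vs 1993 (4362.00) = -4.68%.
1995: real = 4539.7/1.139 = 3985.69; growth vs 1994 (4157.98) = -4.14%.

1993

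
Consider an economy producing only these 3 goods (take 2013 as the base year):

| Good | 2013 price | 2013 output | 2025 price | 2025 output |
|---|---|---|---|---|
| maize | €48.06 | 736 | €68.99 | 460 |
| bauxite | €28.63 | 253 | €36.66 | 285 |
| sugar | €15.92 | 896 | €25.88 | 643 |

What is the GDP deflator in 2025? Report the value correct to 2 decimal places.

145.23

Nominal GDP 2025 = 68.99·460 + 36.66·285 + 25.88·643 = 58824.34.
Real GDP 2025 (at 2013 prices) = 48.06·460 + 28.63·285 + 15.92·643 = 40503.71.
Deflator = Nominal/Real × 100 = 58824.34/40503.71 × 100 = 145.232.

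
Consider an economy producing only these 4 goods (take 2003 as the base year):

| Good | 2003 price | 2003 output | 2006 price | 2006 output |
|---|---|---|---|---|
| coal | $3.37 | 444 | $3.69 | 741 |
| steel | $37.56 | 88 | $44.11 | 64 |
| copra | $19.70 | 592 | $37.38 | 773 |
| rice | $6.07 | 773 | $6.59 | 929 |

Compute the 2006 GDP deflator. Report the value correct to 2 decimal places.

157.46

Nominal GDP 2006 = 3.69·741 + 44.11·64 + 37.38·773 + 6.59·929 = 40574.18.
Real GDP 2006 (at 2003 prices) = 3.37·741 + 37.56·64 + 19.70·773 + 6.07·929 = 25768.14.
Deflator = Nominal/Real × 100 = 40574.18/25768.14 × 100 = 157.459.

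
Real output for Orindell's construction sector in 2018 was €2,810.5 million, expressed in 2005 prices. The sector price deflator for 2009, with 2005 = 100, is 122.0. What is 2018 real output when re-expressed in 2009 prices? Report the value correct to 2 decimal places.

€3,428.81 million

Real output in 2009 prices = Real output in 2005 prices × (P_2009/P_2005) = 2810.5 × 1.220 = 3428.81.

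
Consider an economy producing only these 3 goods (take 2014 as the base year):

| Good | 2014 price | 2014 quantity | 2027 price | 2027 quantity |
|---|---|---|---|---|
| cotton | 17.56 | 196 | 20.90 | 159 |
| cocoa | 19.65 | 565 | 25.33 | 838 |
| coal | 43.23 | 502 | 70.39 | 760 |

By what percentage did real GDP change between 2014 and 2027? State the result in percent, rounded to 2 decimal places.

Real GDP 2014 = Nominal GDP 2014 = 17.56·196 + 19.65·565 + 43.23·502 = 36245.47.
Real GDP 2027 (at 2014 prices) = 17.56·159 + 19.65·838 + 43.23·760 = 52113.54.
Real growth = 52113.54/36245.47 − 1 = 0.4378.

43.78%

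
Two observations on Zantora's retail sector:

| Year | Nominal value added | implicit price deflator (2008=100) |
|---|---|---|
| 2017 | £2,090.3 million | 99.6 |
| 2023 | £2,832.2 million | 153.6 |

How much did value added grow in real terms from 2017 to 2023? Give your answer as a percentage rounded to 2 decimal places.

-12.14%

Deflate each year: 2017 → 2090.3/0.996 = 2098.69; 2023 → 2832.2/1.536 = 1843.88.
So real value added changed by 1843.88/2098.69 − 1 = -0.1214, i.e. -12.14%.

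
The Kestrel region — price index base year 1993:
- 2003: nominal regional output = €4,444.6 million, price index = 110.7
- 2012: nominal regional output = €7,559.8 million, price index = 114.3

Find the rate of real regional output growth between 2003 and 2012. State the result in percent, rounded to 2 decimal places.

Deflate each year: 2003 → 4444.6/1.107 = 4015.00; 2012 → 7559.8/1.143 = 6614.00.
So real regional output changed by 6614.00/4015.00 − 1 = 0.6473, i.e. 64.73%.

64.73%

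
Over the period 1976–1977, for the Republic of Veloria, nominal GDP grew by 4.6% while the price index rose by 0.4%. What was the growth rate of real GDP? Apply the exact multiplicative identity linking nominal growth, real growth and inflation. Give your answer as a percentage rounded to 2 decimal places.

(1 + g_nom) = (1 + g_real)(1 + π), so g_real = 1.0460 / 1.0040 − 1 = 0.04183.

4.18%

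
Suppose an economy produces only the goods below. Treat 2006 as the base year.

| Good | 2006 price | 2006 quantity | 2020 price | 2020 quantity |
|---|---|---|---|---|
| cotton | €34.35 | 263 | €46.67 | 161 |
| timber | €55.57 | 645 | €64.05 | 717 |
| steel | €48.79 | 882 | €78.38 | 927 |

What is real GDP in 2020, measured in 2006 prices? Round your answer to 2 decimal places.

Real GDP 2020 = Σ (p_2006 × q_2020) = 34.35·161 + 55.57·717 + 48.79·927 = 90602.37.

€90602.37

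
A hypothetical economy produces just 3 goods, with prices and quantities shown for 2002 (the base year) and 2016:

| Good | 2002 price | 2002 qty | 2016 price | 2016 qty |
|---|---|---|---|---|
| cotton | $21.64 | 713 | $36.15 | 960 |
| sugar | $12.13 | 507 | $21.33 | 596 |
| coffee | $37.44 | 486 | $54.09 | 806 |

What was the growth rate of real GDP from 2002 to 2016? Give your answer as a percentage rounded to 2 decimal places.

Real GDP 2002 = Nominal GDP 2002 = 21.64·713 + 12.13·507 + 37.44·486 = 39775.07.
Real GDP 2016 (at 2002 prices) = 21.64·960 + 12.13·596 + 37.44·806 = 58180.52.
Real growth = 58180.52/39775.07 − 1 = 0.4627.

46.27%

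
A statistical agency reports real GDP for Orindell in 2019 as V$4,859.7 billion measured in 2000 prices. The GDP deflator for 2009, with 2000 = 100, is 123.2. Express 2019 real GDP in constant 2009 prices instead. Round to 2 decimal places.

V$5,987.15 billion

Real GDP in 2009 prices = Real GDP in 2000 prices × (P_2009/P_2000) = 4859.7 × 1.232 = 5987.15.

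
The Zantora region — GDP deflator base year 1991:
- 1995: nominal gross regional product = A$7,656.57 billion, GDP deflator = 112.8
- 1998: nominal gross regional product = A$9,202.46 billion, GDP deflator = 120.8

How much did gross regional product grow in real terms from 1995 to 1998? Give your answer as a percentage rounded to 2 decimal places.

Deflate each year: 1995 → 7656.57/1.128 = 6787.74; 1998 → 9202.46/1.208 = 7617.93.
So real gross regional product changed by 7617.93/6787.74 − 1 = 0.1223, i.e. 12.23%.

12.23%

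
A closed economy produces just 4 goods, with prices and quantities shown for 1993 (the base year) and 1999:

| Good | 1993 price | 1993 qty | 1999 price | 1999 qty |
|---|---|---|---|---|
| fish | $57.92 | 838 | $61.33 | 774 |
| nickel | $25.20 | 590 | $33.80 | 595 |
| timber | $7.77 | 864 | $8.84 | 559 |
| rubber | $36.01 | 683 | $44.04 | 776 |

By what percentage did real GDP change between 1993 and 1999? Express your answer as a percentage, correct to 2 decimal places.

Real GDP 1993 = Nominal GDP 1993 = 57.92·838 + 25.20·590 + 7.77·864 + 36.01·683 = 94713.07.
Real GDP 1999 (at 1993 prices) = 57.92·774 + 25.20·595 + 7.77·559 + 36.01·776 = 92111.27.
Real growth = 92111.27/94713.07 − 1 = -0.0275.

-2.75%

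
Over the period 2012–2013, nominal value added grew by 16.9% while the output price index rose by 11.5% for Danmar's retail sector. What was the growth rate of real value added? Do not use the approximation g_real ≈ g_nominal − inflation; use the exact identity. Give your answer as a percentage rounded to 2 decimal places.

4.84%

(1 + g_nom) = (1 + g_real)(1 + π), so g_real = 1.1690 / 1.1150 − 1 = 0.04843.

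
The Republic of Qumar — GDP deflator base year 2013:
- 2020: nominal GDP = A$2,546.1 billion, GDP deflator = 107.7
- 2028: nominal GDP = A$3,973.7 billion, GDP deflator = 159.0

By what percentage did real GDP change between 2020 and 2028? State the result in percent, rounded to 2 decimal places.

5.72%

Real GDP 2020 = 2546.1 / 1.077 = 2364.07.
Real GDP 2028 = 3973.7 / 1.590 = 2499.18.
Real growth = 2499.18 / 2364.07 − 1 = 0.0572.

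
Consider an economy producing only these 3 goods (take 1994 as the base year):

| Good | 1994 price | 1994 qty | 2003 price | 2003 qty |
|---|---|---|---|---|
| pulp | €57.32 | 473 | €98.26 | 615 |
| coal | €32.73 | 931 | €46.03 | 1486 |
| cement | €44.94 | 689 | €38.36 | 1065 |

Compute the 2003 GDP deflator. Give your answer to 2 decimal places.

128.79

Nominal GDP 2003 = 98.26·615 + 46.03·1486 + 38.36·1065 = 169683.88.
Real GDP 2003 (at 1994 prices) = 57.32·615 + 32.73·1486 + 44.94·1065 = 131749.68.
Deflator = Nominal/Real × 100 = 169683.88/131749.68 × 100 = 128.793.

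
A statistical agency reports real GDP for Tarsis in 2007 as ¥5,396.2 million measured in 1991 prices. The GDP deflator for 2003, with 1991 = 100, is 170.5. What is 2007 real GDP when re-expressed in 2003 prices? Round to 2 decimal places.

Real GDP in 2003 prices = Real GDP in 1991 prices × (P_2003/P_1991) = 5396.2 × 1.705 = 9200.52.

¥9,200.52 million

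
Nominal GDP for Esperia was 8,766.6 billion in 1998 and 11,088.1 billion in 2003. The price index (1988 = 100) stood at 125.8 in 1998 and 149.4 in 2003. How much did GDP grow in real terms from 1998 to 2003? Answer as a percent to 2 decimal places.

6.50%

Deflate each year: 1998 → 8766.6/1.258 = 6968.68; 2003 → 11088.1/1.494 = 7421.75.
So real GDP changed by 7421.75/6968.68 − 1 = 0.0650, i.e. 6.50%.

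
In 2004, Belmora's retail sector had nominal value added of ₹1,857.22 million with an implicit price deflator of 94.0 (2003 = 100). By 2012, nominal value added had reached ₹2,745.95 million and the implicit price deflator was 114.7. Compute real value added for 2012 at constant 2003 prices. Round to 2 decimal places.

₹2,394.03 million

Real value added = Nominal / (implicit price deflator/100) = 2745.95 / 1.147 = 2394.03.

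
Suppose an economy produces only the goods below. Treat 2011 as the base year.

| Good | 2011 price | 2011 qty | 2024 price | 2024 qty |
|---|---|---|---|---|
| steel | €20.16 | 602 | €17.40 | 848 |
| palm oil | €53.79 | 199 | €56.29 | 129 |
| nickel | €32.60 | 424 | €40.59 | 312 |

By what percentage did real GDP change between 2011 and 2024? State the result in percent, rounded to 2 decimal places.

-6.70%

Real GDP 2011 = Nominal GDP 2011 = 20.16·602 + 53.79·199 + 32.60·424 = 36662.93.
Real GDP 2024 (at 2011 prices) = 20.16·848 + 53.79·129 + 32.60·312 = 34205.79.
Real growth = 34205.79/36662.93 − 1 = -0.0670.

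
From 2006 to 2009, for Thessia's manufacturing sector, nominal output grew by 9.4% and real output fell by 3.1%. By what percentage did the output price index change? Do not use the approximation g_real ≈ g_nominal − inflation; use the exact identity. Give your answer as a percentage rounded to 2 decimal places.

(1 + g_nom) = (1 + g_real)(1 + π), so π = 1.0940 / 0.9690 − 1 = 0.12900.

12.90%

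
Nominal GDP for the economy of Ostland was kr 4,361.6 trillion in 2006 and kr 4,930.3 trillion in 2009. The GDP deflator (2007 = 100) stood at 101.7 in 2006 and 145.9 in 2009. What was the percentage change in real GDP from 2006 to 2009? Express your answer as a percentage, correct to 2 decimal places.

Real GDP 2006 = 4361.6 / 1.017 = 4288.69.
Real GDP 2009 = 4930.3 / 1.459 = 3379.23.
Real growth = 3379.23 / 4288.69 − 1 = -0.2121.

-21.21%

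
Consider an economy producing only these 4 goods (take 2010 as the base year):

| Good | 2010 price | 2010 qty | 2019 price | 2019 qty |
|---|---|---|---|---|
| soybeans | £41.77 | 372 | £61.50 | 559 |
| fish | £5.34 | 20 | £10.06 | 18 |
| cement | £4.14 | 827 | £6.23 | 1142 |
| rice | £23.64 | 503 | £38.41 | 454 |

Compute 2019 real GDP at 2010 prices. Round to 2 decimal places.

Real GDP 2019 = Σ (p_2010 × q_2019) = 41.77·559 + 5.34·18 + 4.14·1142 + 23.64·454 = 38905.99.

£38905.99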